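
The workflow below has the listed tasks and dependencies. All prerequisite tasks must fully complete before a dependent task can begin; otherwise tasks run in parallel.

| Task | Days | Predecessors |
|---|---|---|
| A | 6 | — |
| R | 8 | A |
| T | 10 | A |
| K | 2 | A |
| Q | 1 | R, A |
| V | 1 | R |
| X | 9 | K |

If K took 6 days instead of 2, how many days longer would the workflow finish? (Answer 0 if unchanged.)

4

Actual critical path: A→K→X = 6+2+9 = 17 ⇒ 17 days.
K lies on that path, so at 6 days the path becomes 21 days.
The critical path is still A→K→X; finish is now 21 days.
Change in finish: 21 − 17 = +4 days.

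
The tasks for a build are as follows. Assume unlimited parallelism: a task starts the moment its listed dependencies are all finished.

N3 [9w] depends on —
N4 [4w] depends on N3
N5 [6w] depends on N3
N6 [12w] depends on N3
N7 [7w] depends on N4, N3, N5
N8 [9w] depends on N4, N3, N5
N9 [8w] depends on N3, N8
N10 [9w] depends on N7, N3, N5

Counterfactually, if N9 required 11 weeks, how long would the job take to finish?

The binding path is N3→N5→N8→N9 = 9+6+9+8 = 32; finish at 32 weeks.
N9 lies on that path, so at 11 weeks the path becomes 35 weeks.
No other chain overtakes it, so the finish is 35 weeks.

35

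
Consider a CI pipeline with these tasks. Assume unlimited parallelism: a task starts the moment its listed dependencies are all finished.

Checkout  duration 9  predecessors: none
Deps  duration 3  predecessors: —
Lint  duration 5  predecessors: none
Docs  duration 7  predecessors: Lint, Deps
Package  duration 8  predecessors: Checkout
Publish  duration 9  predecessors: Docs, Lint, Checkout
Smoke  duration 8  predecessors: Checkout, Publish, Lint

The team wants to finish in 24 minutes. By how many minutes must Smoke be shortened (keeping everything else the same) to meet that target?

5

Current finish: 29 minutes; target: 24.
Smoke is on every critical path, so each minute cut from Smoke cuts the finish by one (this holds down to a finish of 22).
Need 29 − 24 = 5 minutes off Smoke → Smoke becomes 3 minutes, finish becomes 24.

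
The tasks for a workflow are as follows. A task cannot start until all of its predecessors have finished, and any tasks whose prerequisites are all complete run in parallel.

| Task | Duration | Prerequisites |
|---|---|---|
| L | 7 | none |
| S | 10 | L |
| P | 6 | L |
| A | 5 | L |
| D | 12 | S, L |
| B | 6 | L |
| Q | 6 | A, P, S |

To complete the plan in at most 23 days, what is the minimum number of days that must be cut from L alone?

6

Current finish: 29 days; target: 23.
L is on every critical path, so each day cut from L cuts the finish by one (this holds down to a finish of 23).
Need 29 − 23 = 6 days off L → L becomes 1 day, finish becomes 23.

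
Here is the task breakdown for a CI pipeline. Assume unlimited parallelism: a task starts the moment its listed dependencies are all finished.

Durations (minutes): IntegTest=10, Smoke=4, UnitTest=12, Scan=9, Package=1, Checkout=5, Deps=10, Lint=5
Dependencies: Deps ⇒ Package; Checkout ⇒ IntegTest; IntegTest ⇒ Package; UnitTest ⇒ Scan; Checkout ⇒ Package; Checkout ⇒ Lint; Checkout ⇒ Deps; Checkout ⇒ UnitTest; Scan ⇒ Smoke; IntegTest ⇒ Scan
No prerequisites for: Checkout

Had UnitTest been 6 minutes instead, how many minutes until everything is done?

The binding path is Checkout→UnitTest→Scan→Smoke = 5+12+9+4 = 30; finish at 30 minutes.
UnitTest is on the critical path; changing it to 6 makes that path 24 minutes.
The binding chain switches to Checkout→IntegTest→Scan→Smoke = 5+10+9+4 = 28; finish 28 minutes.

28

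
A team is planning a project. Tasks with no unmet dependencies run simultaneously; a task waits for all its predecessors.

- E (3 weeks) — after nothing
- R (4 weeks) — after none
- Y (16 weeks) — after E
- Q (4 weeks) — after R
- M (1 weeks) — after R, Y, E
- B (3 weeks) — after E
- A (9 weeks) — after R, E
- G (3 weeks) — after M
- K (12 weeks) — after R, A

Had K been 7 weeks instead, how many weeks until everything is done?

Baseline: R→A→K = 4+9+12 = 25 → 25 weeks.
K is on the critical path; changing it to 7 makes that path 20 weeks.
Now E→Y→M→G = 3+16+1+3 = 23 is longest, so the finish becomes 23 weeks.

23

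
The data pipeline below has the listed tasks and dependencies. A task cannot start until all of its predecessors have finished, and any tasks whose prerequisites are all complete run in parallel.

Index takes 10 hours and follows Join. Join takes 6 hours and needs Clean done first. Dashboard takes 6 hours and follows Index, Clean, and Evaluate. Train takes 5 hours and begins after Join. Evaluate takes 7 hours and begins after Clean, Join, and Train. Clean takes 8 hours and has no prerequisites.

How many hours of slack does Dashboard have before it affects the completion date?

0

The longest chain is Clean→Join→Train→Evaluate→Dashboard = 8+6+5+7+6 = 32; overall finish 32 hours.
Longest path through Dashboard: 32 hours (earliest finish 32, latest finish 32).
Float = 32 − 32 = 0.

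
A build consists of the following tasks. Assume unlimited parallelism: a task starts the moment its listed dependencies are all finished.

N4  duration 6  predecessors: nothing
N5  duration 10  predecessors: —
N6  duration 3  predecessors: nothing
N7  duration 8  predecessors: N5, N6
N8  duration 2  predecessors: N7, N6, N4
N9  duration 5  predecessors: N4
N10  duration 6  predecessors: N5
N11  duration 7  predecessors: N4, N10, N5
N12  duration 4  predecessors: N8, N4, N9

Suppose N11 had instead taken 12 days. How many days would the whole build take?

28

Critical path before the change: N5→N7→N8→N12 = 10+8+2+4 = 24 giving 24 days.
N11 has 1 day of float (longest path through it is 23).
New critical path: N5→N10→N11 = 10+6+12 = 28 ⇒ 28 days.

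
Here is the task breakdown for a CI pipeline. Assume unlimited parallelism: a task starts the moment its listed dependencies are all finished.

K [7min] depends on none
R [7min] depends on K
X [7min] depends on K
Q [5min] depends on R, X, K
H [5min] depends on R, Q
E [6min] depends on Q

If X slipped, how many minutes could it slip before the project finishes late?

Critical path: K→R→Q→E = 7+7+5+6 = 25, so the finish is 25 minutes.
X finishes as early as 14 and must finish by 14.
So X can slip 14 − 14 = 0 minutes.

0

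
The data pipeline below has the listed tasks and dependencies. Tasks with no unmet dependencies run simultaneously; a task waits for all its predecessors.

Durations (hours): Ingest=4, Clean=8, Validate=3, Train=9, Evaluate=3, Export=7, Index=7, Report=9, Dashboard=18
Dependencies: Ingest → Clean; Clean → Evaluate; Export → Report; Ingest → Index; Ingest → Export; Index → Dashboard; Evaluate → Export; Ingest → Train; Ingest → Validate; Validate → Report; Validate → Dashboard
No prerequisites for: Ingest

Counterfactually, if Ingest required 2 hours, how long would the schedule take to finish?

Critical path before the change: Ingest→Clean→Evaluate→Export→Report = 4+8+3+7+9 = 31 giving 31 hours.
Ingest is on the critical path; changing it to 2 makes that path 29 hours.
No other chain overtakes it, so the finish is 29 hours.

29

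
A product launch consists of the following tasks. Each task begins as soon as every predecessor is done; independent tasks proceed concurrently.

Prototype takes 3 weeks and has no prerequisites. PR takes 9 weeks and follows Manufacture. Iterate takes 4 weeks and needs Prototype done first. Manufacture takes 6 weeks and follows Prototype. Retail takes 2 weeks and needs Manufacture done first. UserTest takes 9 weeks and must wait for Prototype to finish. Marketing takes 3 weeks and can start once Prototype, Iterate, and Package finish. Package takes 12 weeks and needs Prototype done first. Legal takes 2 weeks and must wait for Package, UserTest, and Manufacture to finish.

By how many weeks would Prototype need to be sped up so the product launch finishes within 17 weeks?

1

Current finish: 18 weeks; target: 17.
Prototype is on every critical path, so each week cut from Prototype cuts the finish by one (this holds down to a finish of 16).
Need 18 − 17 = 1 week off Prototype → Prototype becomes 2 weeks, finish becomes 17.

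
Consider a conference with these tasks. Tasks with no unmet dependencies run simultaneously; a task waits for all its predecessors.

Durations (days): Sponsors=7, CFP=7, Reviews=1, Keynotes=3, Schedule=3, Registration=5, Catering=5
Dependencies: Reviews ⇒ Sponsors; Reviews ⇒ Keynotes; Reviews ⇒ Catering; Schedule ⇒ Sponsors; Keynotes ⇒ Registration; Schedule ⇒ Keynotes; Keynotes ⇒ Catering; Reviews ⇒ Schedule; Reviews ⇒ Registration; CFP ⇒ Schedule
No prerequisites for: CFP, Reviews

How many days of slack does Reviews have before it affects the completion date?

The longest chain is CFP→Schedule→Keynotes→Registration = 7+3+3+5 = 18; overall finish 18 days.
Longest path through Reviews: 12 days (earliest finish 1, latest finish 7).
Slack of Reviews = 6 − 0 = 6 days.

6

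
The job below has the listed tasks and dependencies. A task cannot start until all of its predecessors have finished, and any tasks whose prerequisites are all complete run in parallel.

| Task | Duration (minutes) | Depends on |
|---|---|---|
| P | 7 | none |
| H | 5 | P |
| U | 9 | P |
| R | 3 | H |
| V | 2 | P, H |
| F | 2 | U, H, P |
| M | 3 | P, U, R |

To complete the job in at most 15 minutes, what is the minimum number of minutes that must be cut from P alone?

Current finish: 19 minutes; target: 15.
P is on every critical path, so each minute cut from P cuts the finish by one (this holds down to a finish of 13).
Need 19 − 15 = 4 minutes off P → P becomes 3 minutes, finish becomes 15.

4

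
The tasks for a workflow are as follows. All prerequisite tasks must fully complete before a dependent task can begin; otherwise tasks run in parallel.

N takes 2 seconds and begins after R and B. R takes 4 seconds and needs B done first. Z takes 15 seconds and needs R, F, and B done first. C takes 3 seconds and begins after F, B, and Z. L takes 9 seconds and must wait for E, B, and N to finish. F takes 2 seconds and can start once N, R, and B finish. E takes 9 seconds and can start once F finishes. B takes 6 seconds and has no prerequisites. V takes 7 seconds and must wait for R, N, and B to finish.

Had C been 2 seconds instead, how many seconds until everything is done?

32

Critical path before the change: B→R→N→F→Z→C = 6+4+2+2+15+3 = 32 giving 32 seconds.
C lies on that path, so at 2 seconds the path becomes 31 seconds.
New critical path: B→R→N→F→E→L = 6+4+2+2+9+9 = 32 ⇒ 32 seconds.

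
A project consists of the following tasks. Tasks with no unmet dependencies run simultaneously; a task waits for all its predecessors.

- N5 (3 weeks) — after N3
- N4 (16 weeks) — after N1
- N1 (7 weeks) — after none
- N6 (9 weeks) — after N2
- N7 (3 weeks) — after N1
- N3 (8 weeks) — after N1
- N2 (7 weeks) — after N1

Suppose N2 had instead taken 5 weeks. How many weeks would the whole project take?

23

Baseline: N1→N2→N6 = 7+7+9 = 23 → 23 weeks.
N2 lies on that path, so at 5 weeks the path becomes 21 weeks.
The binding chain switches to N1→N4 = 7+16 = 23; finish 23 weeks.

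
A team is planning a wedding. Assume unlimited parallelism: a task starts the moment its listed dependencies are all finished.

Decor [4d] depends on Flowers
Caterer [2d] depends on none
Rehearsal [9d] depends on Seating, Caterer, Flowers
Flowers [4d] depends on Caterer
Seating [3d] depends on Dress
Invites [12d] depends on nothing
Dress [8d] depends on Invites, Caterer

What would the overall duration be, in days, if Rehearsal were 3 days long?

26

As given, the longest chain is Invites→Dress→Seating→Rehearsal = 12+8+3+9 = 32, so the finish is 32 days.
Since Rehearsal is critical, the -6 change carries straight to that chain (now 26 days).
That remains the longest chain; total 26 days.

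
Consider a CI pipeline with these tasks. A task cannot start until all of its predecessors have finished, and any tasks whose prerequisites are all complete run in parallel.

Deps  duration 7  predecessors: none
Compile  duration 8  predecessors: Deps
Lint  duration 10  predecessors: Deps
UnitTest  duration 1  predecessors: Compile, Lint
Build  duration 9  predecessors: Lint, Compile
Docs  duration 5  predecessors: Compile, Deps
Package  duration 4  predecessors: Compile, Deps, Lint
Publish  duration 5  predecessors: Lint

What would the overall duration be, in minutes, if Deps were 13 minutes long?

32

As given, the longest chain is Deps→Lint→Build = 7+10+9 = 26, so the finish is 26 minutes.
Since Deps is critical, the +6 change carries straight to that chain (now 32 minutes).
No other chain overtakes it, so the finish is 32 minutes.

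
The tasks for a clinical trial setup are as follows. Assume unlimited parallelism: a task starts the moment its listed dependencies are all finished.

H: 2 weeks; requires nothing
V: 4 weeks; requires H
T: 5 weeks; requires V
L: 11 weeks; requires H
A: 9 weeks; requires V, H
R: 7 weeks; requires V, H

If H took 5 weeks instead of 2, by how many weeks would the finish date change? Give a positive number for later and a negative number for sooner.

As given, the longest chain is H→V→A = 2+4+9 = 15, so the finish is 15 weeks.
H is on the critical path; changing it to 5 makes that path 18 weeks.
That remains the longest chain; total 18 weeks.
Change in finish: 18 − 15 = +3 weeks.

3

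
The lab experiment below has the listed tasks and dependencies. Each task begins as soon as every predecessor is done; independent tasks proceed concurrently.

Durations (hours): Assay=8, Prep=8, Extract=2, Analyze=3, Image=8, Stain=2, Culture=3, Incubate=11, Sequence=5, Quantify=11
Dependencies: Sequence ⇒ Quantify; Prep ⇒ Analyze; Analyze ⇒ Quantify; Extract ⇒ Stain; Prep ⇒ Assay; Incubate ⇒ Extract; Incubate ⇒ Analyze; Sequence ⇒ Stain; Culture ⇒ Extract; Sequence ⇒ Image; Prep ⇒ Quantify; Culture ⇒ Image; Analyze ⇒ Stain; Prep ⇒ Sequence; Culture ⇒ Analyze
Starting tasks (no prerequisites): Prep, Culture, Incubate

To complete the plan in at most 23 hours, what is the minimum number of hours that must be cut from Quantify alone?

Current finish: 25 hours; target: 23.
Quantify is on every critical path, so each hour cut from Quantify cuts the finish by one (this holds down to a finish of 21).
Need 25 − 23 = 2 hours off Quantify → Quantify becomes 9 hours, finish becomes 23.

2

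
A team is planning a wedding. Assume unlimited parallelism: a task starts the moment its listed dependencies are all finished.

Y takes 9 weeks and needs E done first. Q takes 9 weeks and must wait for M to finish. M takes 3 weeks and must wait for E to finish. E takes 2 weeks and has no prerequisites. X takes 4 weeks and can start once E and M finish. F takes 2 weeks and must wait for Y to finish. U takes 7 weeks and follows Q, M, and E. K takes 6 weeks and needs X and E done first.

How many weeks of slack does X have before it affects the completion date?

Critical path: E→M→Q→U = 2+3+9+7 = 21, so the finish is 21 weeks.
The longest chain containing X totals 15 weeks.
So X can slip 15 − 9 = 6 weeks.

6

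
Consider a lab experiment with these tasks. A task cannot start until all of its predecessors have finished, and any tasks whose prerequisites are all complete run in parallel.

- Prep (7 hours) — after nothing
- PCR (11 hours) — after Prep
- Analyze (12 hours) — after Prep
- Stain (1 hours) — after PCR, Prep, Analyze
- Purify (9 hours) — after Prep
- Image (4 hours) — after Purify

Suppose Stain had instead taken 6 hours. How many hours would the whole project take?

As given, the longest chain is Prep→Analyze→Stain = 7+12+1 = 20, so the finish is 20 hours.
Since Stain is critical, the +5 change carries straight to that chain (now 25 hours).
The critical path is still Prep→Analyze→Stain; finish is now 25 hours.

25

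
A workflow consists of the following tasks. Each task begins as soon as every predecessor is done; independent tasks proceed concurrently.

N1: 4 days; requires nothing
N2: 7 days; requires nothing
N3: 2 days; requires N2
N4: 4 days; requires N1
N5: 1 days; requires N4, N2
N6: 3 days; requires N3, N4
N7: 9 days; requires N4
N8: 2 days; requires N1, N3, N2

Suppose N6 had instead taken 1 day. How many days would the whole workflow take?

17

Actual critical path: N1→N4→N7 = 4+4+9 = 17 ⇒ 17 days.
The longest path through N6 is only 12 days, so N6 has float 5.
The critical path is still N1→N4→N7; finish is now 17 days.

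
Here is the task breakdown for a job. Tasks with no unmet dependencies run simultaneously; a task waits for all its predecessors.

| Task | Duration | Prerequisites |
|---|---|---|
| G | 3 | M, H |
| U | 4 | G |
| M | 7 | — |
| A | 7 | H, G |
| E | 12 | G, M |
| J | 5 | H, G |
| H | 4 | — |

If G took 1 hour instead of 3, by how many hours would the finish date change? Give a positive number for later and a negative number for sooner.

-2

Actual critical path: M→G→E = 7+3+12 = 22 ⇒ 22 hours.
Since G is critical, the -2 change carries straight to that chain (now 20 hours).
That remains the longest chain; total 20 hours.
Change in finish: 20 − 22 = -2 hours.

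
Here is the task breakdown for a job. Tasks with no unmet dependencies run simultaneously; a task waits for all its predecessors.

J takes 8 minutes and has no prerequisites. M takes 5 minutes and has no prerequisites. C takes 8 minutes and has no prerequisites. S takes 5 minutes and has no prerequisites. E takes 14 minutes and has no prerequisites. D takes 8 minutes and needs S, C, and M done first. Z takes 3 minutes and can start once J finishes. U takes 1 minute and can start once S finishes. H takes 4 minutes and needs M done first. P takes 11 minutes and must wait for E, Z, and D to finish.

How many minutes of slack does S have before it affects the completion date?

3

C→D→P = 8+8+11 = 27 sets the makespan at 27 minutes.
The longest chain containing S totals 24 minutes.
Slack of S = 3 − 0 = 3 minutes.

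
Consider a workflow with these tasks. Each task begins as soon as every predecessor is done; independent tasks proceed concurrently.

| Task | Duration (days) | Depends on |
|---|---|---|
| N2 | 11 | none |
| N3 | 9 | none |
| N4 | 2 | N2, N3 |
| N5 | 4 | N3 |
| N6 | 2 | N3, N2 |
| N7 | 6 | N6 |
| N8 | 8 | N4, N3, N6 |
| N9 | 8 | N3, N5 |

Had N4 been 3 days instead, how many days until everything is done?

Baseline: N2→N4→N8 = 11+2+8 = 21 → 21 days.
N4 lies on that path, so at 3 days the path becomes 22 days.
No other chain overtakes it, so the finish is 22 days.

22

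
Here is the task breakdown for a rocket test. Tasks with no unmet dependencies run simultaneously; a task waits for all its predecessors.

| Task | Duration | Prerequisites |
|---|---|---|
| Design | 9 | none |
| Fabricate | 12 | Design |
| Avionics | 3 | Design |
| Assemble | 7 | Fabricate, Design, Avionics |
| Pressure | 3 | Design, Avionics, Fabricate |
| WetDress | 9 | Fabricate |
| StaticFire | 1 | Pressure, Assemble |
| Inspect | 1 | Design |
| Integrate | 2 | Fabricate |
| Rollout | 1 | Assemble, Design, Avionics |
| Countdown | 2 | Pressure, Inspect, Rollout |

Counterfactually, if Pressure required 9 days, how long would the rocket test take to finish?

32

Actual critical path: Design→Fabricate→Assemble→Rollout→Countdown = 9+12+7+1+2 = 31 ⇒ 31 days.
Pressure has 5 days of float (longest path through it is 26).
New critical path: Design→Fabricate→Pressure→Countdown = 9+12+9+2 = 32 ⇒ 32 days.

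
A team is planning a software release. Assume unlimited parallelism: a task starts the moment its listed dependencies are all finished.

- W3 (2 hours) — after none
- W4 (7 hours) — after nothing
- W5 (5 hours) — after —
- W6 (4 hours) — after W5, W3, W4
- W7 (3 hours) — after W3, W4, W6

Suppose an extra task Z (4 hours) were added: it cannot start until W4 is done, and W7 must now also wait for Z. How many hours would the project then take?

Originally the project takes 14 hours.
With Z inserted, W7 now waits for max(W3, W4, W6, Z).
New critical path: W4→Z→W7 = 7+4+3 = 14 ⇒ 14 hours.

14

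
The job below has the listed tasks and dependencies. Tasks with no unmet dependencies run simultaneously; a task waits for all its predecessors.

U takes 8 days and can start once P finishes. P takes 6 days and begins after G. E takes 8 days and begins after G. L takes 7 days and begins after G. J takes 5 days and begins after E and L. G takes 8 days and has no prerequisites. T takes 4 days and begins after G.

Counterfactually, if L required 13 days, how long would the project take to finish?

26

Actual critical path: G→P→U = 8+6+8 = 22 ⇒ 22 days.
L has 2 days of float (longest path through it is 20).
Now G→L→J = 8+13+5 = 26 is longest, so the finish becomes 26 days.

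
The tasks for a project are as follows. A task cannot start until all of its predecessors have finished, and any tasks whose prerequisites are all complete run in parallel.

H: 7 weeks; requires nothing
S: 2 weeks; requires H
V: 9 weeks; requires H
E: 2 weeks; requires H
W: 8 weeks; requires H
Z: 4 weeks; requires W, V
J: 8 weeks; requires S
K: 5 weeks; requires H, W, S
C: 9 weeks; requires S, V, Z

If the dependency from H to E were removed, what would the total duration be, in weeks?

With the dependency in place, H→V→Z→C = 7+9+4+9 = 29 sets the finish at 29 weeks.
Without H→E, E's earliest start moves from 7 to 0.
After: H→V→Z→C = 7+9+4+9 = 29 → 29 weeks.

29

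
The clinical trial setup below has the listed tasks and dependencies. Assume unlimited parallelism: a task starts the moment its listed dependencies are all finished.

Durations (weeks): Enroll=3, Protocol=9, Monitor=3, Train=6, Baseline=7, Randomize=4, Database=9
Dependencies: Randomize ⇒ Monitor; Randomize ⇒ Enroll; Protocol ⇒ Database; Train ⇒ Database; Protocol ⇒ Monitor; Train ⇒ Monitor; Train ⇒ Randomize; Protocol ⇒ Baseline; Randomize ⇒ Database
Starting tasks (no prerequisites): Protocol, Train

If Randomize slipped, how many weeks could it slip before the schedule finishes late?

The longest chain is Train→Randomize→Database = 6+4+9 = 19; overall finish 19 weeks.
Longest path through Randomize: 19 weeks (earliest finish 10, latest finish 10).
So Randomize can slip 10 − 10 = 0 weeks.

0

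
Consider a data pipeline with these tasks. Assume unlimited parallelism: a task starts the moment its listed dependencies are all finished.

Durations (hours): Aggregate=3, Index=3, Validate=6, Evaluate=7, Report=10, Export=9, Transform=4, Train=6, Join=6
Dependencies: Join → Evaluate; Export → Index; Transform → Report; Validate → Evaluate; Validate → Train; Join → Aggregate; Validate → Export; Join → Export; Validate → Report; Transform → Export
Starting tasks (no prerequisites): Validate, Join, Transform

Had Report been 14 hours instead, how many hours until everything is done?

20

As given, the longest chain is Validate→Export→Index = 6+9+3 = 18, so the finish is 18 hours.
Report is off the critical path — its longest chain is 16 hours, giving 2 of slack.
New critical path: Validate→Report = 6+14 = 20 ⇒ 20 hours.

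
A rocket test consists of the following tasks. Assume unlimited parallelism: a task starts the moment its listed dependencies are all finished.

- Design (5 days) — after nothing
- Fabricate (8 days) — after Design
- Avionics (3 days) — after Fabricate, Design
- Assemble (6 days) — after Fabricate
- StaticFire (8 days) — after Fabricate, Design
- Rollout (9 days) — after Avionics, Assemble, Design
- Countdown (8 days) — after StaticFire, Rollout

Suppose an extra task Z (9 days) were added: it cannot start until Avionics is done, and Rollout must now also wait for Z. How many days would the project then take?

42

Originally the project takes 36 days.
With Z inserted, Rollout now waits for max(Avionics, Assemble, Design, Z).
New critical path: Design→Fabricate→Avionics→Z→Rollout→Countdown = 5+8+3+9+9+8 = 42 ⇒ 42 days.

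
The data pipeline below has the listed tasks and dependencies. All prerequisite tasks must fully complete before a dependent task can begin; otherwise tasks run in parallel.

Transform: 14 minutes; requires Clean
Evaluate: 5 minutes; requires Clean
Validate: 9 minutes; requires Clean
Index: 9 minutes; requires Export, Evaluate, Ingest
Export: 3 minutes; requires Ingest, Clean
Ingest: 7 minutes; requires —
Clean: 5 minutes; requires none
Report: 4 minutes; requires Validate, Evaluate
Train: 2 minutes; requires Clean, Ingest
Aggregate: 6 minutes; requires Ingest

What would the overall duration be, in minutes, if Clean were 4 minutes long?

19

Baseline: Clean→Transform = 5+14 = 19 → 19 minutes.
Since Clean is critical, the -1 change carries straight to that chain (now 18 minutes).
New critical path: Ingest→Export→Index = 7+3+9 = 19 ⇒ 19 minutes.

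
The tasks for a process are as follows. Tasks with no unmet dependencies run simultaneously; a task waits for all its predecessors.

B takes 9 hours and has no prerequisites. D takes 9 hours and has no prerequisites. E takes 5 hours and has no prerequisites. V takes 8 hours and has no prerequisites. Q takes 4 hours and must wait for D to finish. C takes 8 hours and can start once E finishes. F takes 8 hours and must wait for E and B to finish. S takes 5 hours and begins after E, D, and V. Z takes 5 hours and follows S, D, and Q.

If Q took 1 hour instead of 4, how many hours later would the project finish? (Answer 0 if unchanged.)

0

As given, the longest chain is D→S→Z = 9+5+5 = 19, so the finish is 19 hours.
Q has 1 hour of float (longest path through it is 18).
No other chain overtakes it, so the finish is 19 hours.
Change in finish: 19 − 19 = +0 hours.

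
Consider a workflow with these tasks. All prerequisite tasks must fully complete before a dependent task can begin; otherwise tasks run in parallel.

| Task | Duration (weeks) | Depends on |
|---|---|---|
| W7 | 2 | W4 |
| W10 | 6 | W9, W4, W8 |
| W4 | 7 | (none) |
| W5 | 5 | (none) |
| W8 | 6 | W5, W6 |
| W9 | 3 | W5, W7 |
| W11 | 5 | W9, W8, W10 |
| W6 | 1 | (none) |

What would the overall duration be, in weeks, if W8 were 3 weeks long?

Baseline: W4→W7→W9→W10→W11 = 7+2+3+6+5 = 23 → 23 weeks.
W8 is off the critical path — its longest chain is 22 weeks, giving 1 of slack.
That remains the longest chain; total 23 weeks.

23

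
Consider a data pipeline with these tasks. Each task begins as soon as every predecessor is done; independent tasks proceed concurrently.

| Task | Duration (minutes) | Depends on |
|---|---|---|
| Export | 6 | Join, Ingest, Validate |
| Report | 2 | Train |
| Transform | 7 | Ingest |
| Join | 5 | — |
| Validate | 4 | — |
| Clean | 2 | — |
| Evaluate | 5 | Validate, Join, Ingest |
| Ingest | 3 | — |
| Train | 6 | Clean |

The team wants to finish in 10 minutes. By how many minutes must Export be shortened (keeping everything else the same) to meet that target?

1

Current finish: 11 minutes; target: 10.
Export is on every critical path, so each minute cut from Export cuts the finish by one (this holds down to a finish of 10).
Need 11 − 10 = 1 minute off Export → Export becomes 5 minutes, finish becomes 10.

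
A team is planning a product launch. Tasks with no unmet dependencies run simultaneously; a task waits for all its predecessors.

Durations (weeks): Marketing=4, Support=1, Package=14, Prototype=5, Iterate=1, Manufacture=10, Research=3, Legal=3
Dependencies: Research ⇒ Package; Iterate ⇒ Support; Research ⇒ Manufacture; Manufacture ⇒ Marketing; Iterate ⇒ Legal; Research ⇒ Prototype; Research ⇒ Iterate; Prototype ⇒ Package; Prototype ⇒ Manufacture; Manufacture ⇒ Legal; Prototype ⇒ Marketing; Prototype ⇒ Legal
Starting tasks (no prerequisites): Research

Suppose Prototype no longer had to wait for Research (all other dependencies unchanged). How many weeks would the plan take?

19

Before: longest chain Research→Prototype→Manufacture→Marketing = 3+5+10+4 = 22, finish 22.
Without Research→Prototype, Prototype's earliest start moves from 3 to 0.
New critical path: Prototype→Manufacture→Marketing = 5+10+4 = 19 ⇒ 19 weeks.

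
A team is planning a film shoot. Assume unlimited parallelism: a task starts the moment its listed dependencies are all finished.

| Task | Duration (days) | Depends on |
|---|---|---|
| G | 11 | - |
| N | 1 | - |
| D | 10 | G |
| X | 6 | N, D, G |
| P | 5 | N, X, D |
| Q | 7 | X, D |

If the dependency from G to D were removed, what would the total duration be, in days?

24

With the dependency in place, G→D→X→Q = 11+10+6+7 = 34 sets the finish at 34 days.
Without G→D, D's earliest start moves from 11 to 0.
The longest chain is now G→X→Q = 11+6+7 = 24, so the plan takes 24 days.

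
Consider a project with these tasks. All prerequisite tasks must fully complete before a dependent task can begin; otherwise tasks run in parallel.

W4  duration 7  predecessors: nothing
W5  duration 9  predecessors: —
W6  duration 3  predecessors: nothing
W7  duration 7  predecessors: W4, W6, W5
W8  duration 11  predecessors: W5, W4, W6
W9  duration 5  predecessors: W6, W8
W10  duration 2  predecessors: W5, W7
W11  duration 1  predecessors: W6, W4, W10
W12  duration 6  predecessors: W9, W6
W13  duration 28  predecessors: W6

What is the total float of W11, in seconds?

12

W5→W8→W9→W12 = 9+11+5+6 = 31 sets the makespan at 31 seconds.
The longest chain containing W11 totals 19 seconds.
So W11 can slip 31 − 19 = 12 seconds.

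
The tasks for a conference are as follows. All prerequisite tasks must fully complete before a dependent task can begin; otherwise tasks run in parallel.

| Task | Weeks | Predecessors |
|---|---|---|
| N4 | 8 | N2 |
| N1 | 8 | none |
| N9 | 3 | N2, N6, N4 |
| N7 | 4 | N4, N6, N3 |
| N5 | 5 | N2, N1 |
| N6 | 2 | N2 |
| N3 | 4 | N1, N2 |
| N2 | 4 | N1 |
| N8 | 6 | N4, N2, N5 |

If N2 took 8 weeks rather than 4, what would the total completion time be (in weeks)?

The binding path is N1→N2→N4→N8 = 8+4+8+6 = 26; finish at 26 weeks.
N2 lies on that path, so at 8 weeks the path becomes 30 weeks.
That remains the longest chain; total 30 weeks.

30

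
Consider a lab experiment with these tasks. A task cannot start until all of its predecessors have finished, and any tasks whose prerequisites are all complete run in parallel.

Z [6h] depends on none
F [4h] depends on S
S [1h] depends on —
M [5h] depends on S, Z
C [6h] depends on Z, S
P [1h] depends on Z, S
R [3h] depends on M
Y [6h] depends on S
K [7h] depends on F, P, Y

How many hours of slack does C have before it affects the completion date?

Critical path: S→Y→K = 1+6+7 = 14, so the finish is 14 hours.
The longest chain containing C totals 12 hours.
So C can slip 14 − 12 = 2 hours.

2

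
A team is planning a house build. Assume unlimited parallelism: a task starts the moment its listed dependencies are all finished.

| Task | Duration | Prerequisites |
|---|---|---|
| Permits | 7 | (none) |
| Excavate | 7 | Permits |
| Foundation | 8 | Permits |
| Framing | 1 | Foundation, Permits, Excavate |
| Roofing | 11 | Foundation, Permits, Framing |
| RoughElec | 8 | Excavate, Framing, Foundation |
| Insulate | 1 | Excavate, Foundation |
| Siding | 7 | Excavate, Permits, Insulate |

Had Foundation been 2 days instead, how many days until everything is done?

26

Critical path before the change: Permits→Foundation→Framing→Roofing = 7+8+1+11 = 27 giving 27 days.
Foundation is on the critical path; changing it to 2 makes that path 21 days.
New critical path: Permits→Excavate→Framing→Roofing = 7+7+1+11 = 26 ⇒ 26 days.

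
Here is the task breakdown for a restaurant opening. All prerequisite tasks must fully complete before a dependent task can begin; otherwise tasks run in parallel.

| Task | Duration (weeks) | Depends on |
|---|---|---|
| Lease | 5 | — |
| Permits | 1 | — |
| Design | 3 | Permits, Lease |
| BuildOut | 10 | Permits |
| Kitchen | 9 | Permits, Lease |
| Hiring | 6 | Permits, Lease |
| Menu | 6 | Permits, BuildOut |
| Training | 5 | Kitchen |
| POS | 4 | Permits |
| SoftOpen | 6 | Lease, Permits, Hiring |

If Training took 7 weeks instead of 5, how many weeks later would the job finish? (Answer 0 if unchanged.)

Actual critical path: Lease→Kitchen→Training = 5+9+5 = 19 ⇒ 19 weeks.
Since Training is critical, the +2 change carries straight to that chain (now 21 weeks).
No other chain overtakes it, so the finish is 21 weeks.
Change in finish: 21 − 19 = +2 weeks.

2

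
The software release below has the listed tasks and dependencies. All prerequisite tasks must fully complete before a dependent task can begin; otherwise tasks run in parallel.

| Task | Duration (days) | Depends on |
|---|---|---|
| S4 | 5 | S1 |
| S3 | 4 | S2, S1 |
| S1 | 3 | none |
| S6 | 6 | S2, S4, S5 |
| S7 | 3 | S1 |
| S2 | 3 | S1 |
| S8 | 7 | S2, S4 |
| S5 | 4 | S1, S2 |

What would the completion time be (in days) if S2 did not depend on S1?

15

With the dependency in place, S1→S2→S5→S6 = 3+3+4+6 = 16 sets the finish at 16 days.
Without S1→S2, S2's earliest start moves from 3 to 0.
After: S1→S4→S8 = 3+5+7 = 15 → 15 days.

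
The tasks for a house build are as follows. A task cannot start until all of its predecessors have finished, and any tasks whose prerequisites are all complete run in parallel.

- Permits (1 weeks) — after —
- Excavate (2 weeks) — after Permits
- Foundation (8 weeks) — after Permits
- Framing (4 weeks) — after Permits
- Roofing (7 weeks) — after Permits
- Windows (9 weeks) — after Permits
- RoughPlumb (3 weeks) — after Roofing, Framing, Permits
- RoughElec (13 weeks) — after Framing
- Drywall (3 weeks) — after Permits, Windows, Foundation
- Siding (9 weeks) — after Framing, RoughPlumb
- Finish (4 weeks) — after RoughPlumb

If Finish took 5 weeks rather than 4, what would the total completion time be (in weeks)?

20

Critical path before the change: Permits→Roofing→RoughPlumb→Siding = 1+7+3+9 = 20 giving 20 weeks.
The longest path through Finish is only 15 weeks, so Finish has float 5.
That remains the longest chain; total 20 weeks.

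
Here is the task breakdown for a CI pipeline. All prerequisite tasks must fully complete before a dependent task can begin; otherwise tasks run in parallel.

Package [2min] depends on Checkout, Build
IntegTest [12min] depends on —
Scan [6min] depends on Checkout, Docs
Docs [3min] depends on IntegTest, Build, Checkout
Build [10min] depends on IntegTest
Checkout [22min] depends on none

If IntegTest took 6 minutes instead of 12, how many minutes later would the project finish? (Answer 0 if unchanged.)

As given, the longest chain is IntegTest→Build→Docs→Scan = 12+10+3+6 = 31, so the finish is 31 minutes.
IntegTest is on the critical path; changing it to 6 makes that path 25 minutes.
The binding chain switches to Checkout→Docs→Scan = 22+3+6 = 31; finish 31 minutes.
Change in finish: 31 − 31 = +0 minutes.

0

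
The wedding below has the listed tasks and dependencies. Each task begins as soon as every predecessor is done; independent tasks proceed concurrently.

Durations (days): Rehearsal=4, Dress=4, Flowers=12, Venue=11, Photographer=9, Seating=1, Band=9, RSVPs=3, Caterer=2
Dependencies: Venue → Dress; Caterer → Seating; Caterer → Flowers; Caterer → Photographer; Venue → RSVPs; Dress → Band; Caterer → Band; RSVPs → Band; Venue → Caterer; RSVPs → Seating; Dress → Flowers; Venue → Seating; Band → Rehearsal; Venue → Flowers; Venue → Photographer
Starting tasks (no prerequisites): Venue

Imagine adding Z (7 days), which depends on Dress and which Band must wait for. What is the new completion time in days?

35

Originally the plan takes 28 days.
With Z inserted, Band now waits for max(RSVPs, Dress, Caterer, Z).
New critical path: Venue→Dress→Z→Band→Rehearsal = 11+4+7+9+4 = 35 ⇒ 35 days.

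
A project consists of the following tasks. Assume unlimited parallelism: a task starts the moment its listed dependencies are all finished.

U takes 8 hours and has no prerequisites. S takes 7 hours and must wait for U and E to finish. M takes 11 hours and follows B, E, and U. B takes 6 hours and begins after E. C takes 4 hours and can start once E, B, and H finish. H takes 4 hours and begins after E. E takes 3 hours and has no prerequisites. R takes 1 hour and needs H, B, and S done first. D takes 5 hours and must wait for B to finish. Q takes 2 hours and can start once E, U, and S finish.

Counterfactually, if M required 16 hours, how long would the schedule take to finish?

The binding path is E→B→M = 3+6+11 = 20; finish at 20 hours.
M is on the critical path; changing it to 16 makes that path 25 hours.
That remains the longest chain; total 25 hours.

25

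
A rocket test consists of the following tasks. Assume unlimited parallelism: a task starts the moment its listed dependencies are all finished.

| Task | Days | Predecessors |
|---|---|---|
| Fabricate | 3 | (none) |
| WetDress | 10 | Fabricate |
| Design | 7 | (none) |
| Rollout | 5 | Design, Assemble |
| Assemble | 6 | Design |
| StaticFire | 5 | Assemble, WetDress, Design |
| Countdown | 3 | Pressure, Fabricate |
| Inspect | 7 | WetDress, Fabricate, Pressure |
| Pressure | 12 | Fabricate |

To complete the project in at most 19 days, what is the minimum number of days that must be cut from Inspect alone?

Current finish: 22 days; target: 19.
Inspect is on every critical path, so each day cut from Inspect cuts the finish by one (this holds down to a finish of 18).
Need 22 − 19 = 3 days off Inspect → Inspect becomes 4 days, finish becomes 19.

3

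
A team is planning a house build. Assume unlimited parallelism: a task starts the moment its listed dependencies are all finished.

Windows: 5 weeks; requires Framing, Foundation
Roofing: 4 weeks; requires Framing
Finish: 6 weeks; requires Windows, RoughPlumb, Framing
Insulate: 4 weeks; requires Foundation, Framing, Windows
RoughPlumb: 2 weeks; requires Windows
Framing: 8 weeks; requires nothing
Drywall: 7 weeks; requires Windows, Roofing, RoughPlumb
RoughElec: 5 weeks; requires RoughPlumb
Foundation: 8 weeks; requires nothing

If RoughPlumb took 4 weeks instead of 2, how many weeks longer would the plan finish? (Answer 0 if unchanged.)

Baseline: Foundation→Windows→RoughPlumb→Drywall = 8+5+2+7 = 22 → 22 weeks.
RoughPlumb is on the critical path; changing it to 4 makes that path 24 weeks.
That remains the longest chain; total 24 weeks.
Change in finish: 24 − 22 = +2 weeks.

2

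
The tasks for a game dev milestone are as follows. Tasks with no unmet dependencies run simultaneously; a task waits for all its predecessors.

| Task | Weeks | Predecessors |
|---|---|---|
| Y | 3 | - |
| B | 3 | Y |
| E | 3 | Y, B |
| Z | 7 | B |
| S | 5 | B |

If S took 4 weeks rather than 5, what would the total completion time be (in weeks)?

13

Actual critical path: Y→B→Z = 3+3+7 = 13 ⇒ 13 weeks.
The longest path through S is only 11 weeks, so S has float 2.
That remains the longest chain; total 13 weeks.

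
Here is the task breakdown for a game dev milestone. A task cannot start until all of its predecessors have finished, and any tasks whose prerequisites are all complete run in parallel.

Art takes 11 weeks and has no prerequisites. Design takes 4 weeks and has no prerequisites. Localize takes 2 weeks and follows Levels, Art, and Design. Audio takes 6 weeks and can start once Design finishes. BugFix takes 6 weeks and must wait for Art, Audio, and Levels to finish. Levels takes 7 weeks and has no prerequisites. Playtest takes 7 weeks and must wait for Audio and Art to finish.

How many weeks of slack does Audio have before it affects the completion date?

1

Art→Playtest = 11+7 = 18 sets the makespan at 18 weeks.
The longest chain containing Audio totals 17 weeks.
So Audio can slip 11 − 10 = 1 week.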